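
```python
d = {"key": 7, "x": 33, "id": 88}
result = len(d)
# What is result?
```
Trace:
  d={'key': 7, 'x': 33, 'id': 88}
  d={'key': 7, 'x': 33, 'id': 88}, result=3

Final answer: 3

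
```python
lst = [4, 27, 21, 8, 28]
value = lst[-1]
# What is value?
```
Trace:
  lst=[4, 27, 21, 8, 28]
  lst=[4, 27, 21, 8, 28], value=28

Final answer: 28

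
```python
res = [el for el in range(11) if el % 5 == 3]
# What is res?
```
Trace:
  el=0
  el=1
  el=2
  el=3
  el=4
  el=5
  el=6
  el=7
  el=8
  el=9
  el=10
  res=[3, 8]

Final answer: [3, 8]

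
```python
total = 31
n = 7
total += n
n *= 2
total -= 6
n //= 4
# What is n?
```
Trace:
  total=31
  total=31, n=7
  total=38, n=7
  total=38, n=14
  total=32, n=14
  total=32, n=3

Final answer: 3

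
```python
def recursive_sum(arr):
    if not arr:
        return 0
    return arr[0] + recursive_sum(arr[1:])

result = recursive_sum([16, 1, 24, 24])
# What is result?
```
Call trace:
recursive_sum(arr=[16, 1, 24, 24])
  recursive_sum(arr=[1, 24, 24])
    recursive_sum(arr=[24, 24])
      recursive_sum(arr=[24])
        recursive_sum(arr=[])
        -> return 0
      -> return 24
    -> return 48
  -> return 49
-> return 65

Final answer: 65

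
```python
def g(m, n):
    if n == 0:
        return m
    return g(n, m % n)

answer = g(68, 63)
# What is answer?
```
Call trace:
g(m=68, n=63)
  g(m=63, n=5)
    g(m=5, n=3)
      g(m=3, n=2)
        g(m=2, n=1)
          g(m=1, n=0)
          -> return 1
        -> return 1
      -> return 1
    -> return 1
  -> return 1
-> return 1

Final answer: 1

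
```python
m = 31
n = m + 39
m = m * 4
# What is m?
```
Trace:
  m=31
  m=31, n=70
  m=124, n=70

Final answer: 124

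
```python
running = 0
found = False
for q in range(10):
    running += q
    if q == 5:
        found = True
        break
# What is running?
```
Trace:
  running=0
  running=0, found=False
  running=0, found=False, q=0
  running=1, found=False, q=1
  running=3, found=False, q=2
  running=6, found=False, q=3
  running=10, found=False, q=4
  running=15, found=True, q=5

Final answer: 15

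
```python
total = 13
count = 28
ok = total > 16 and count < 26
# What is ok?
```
Trace:
  total=13
  total=13, count=28
  total=13, count=28, ok=False

Final answer: False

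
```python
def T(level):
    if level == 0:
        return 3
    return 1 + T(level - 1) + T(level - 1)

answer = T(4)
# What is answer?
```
Call trace (a repeated sub-call is expanded the first time; later identical calls just restate its return value):
T(level=4)
  T(level=3)
    T(level=2)
      T(level=1)
        T(level=0)
        -> return 3
        T(level=0)
        -> return 3
      -> return 7
      T(level=1) -> return 7  (same call as traced above)
    -> return 15
    T(level=2) -> return 15  (same call as traced above)
  -> return 31
  T(level=3) -> return 31  (same call as traced above)
-> return 63

Final answer: 63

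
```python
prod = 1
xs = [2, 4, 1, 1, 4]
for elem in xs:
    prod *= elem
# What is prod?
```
Trace:
  prod=1
  prod=2, elem=2
  prod=8, elem=4
  prod=8, elem=1
  prod=8, elem=1
  prod=32, elem=4

Final answer: 32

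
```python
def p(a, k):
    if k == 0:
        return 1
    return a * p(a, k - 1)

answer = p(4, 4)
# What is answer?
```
Call trace:
p(a=4, k=4)
  p(a=4, k=3)
    p(a=4, k=2)
      p(a=4, k=1)
        p(a=4, k=0)
        -> return 1
      -> return 4
    -> return 16
  -> return 64
-> return 256

Final answer: 256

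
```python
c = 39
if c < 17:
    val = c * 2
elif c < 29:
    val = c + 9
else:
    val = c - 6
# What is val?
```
Trace:
  c=39
  c=39, val=33

Final answer: 33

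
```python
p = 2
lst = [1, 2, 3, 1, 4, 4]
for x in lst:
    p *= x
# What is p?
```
Trace:
  p=2
  p=2, x=1
  p=4, x=2
  p=12, x=3
  p=12, x=1
  p=48, x=4
  p=192, x=4

Final answer: 192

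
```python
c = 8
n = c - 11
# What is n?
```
Trace:
  c=8
  c=8, n=-3

Final answer: -3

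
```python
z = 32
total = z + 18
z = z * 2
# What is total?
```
Trace:
  z=32
  z=32, total=50
  z=64, total=50

Final answer: 50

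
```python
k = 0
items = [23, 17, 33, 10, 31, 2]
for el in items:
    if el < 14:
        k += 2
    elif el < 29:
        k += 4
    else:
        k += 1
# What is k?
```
Trace:
  k=0
  k=4, el=23
  k=8, el=17
  k=9, el=33
  k=11, el=10
  k=12, el=31
  k=14, el=2

Final answer: 14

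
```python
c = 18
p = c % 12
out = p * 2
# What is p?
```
Trace:
  c=18
  c=18, p=6
  c=18, p=6, out=12

Final answer: 6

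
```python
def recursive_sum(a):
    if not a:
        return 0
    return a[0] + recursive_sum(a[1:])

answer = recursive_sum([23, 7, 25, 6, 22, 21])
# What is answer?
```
Call trace:
recursive_sum(a=[23, 7, 25, 6, 22, 21])
  recursive_sum(a=[7, 25, 6, 22, 21])
    recursive_sum(a=[25, 6, 22, 21])
      recursive_sum(a=[6, 22, 21])
        recursive_sum(a=[22, 21])
          recursive_sum(a=[21])
            recursive_sum(a=[])
            -> return 0
          -> return 21
        -> return 43
      -> return 49
    -> return 74
  -> return 81
-> return 104

Final answer: 104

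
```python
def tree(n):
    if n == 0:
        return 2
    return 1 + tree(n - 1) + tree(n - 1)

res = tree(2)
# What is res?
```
Call trace (a repeated sub-call is expanded the first time; later identical calls just restate its return value):
tree(n=2)
  tree(n=1)
    tree(n=0)
    -> return 2
    tree(n=0)
    -> return 2
  -> return 5
  tree(n=1) -> return 5  (same call as traced above)
-> return 11

Final answer: 11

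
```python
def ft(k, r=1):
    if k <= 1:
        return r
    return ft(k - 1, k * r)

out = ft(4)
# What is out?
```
Call trace:
ft(k=4, r=1)
  ft(k=3, r=4)
    ft(k=2, r=12)
      ft(k=1, r=24)
      -> return 24
    -> return 24
  -> return 24
-> return 24

Final answer: 24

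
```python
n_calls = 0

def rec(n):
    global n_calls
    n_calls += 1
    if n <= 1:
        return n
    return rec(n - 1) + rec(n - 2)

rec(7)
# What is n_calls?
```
Call trace (a repeated sub-call is expanded the first time; later identical calls just restate its return value):
rec(n=7)
  rec(n=6)
    rec(n=5)
      rec(n=4)
        rec(n=3)
          rec(n=2)
            rec(n=1)
            -> return 1
            rec(n=0)
            -> return 0
          -> return 1
          rec(n=1)
          -> return 1
        -> return 2
        rec(n=2) -> return 1  (same call as traced above)
      -> return 3
      rec(n=3) -> return 2  (same call as traced above)
    -> return 5
    rec(n=4) -> return 3  (same call as traced above)
  -> return 8
  rec(n=5) -> return 5  (same call as traced above)
-> return 13

n_calls is incremented once per call, so count the calls in each subtree. Let C(n) = number of calls made by rec(n).
C(0) = C(1) = 1 (base case, no recursion); C(n) = 1 + C(n - 1) + C(n - 2) otherwise.
C(2) = 1 + C(1) + C(0) = 1 + 1 + 1 = 3
C(3) = 1 + C(2) + C(1) = 1 + 3 + 1 = 5
C(4) = 1 + C(3) + C(2) = 1 + 5 + 3 = 9
C(5) = 1 + C(4) + C(3) = 1 + 9 + 5 = 15
C(6) = 1 + C(5) + C(4) = 1 + 15 + 9 = 25
C(7) = 1 + C(6) + C(5) = 1 + 25 + 15 = 41
n_calls = C(7) = 41

Final answer: 41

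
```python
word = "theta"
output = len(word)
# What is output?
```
Trace:
  word='theta'
  word='theta', output=5

Final answer: 5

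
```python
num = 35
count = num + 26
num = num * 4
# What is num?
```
Trace:
  num=35
  num=35, count=61
  num=140, count=61

Final answer: 140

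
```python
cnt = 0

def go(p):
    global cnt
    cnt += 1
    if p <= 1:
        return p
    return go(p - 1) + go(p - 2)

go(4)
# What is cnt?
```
Call trace (a repeated sub-call is expanded the first time; later identical calls just restate its return value):
go(p=4)
  go(p=3)
    go(p=2)
      go(p=1)
      -> return 1
      go(p=0)
      -> return 0
    -> return 1
    go(p=1)
    -> return 1
  -> return 2
  go(p=2) -> return 1  (same call as traced above)
-> return 3

cnt is incremented once per call, so count the calls in each subtree. Let C(p) = number of calls made by go(p).
C(0) = C(1) = 1 (base case, no recursion); C(p) = 1 + C(p - 1) + C(p - 2) otherwise.
C(2) = 1 + C(1) + C(0) = 1 + 1 + 1 = 3
C(3) = 1 + C(2) + C(1) = 1 + 3 + 1 = 5
C(4) = 1 + C(3) + C(2) = 1 + 5 + 3 = 9
cnt = C(4) = 9

Final answer: 9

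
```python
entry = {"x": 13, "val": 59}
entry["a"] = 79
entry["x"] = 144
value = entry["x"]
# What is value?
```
Trace:
  entry={'x': 13, 'val': 59}
  entry={'x': 13, 'val': 59, 'a': 79}
  entry={'x': 144, 'val': 59, 'a': 79}
  entry={'x': 144, 'val': 59, 'a': 79}, value=144

Final answer: 144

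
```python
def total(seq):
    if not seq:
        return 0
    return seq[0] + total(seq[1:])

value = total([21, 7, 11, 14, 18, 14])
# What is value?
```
Call trace:
total(seq=[21, 7, 11, 14, 18, 14])
  total(seq=[7, 11, 14, 18, 14])
    total(seq=[11, 14, 18, 14])
      total(seq=[14, 18, 14])
        total(seq=[18, 14])
          total(seq=[14])
            total(seq=[])
            -> return 0
          -> return 14
        -> return 32
      -> return 46
    -> return 57
  -> return 64
-> return 85

Final answer: 85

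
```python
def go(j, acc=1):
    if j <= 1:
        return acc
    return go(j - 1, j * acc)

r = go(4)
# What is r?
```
Call trace:
go(j=4, acc=1)
  go(j=3, acc=4)
    go(j=2, acc=12)
      go(j=1, acc=24)
      -> return 24
    -> return 24
  -> return 24
-> return 24

Final answer: 24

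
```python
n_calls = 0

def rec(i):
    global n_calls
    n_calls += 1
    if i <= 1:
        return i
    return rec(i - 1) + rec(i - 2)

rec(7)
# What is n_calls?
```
Call trace (a repeated sub-call is expanded the first time; later identical calls just restate its return value):
rec(i=7)
  rec(i=6)
    rec(i=5)
      rec(i=4)
        rec(i=3)
          rec(i=2)
            rec(i=1)
            -> return 1
            rec(i=0)
            -> return 0
          -> return 1
          rec(i=1)
          -> return 1
        -> return 2
        rec(i=2) -> return 1  (same call as traced above)
      -> return 3
      rec(i=3) -> return 2  (same call as traced above)
    -> return 5
    rec(i=4) -> return 3  (same call as traced above)
  -> return 8
  rec(i=5) -> return 5  (same call as traced above)
-> return 13

n_calls is incremented once per call, so count the calls in each subtree. Let C(i) = number of calls made by rec(i).
C(0) = C(1) = 1 (base case, no recursion); C(i) = 1 + C(i - 1) + C(i - 2) otherwise.
C(2) = 1 + C(1) + C(0) = 1 + 1 + 1 = 3
C(3) = 1 + C(2) + C(1) = 1 + 3 + 1 = 5
C(4) = 1 + C(3) + C(2) = 1 + 5 + 3 = 9
C(5) = 1 + C(4) + C(3) = 1 + 9 + 5 = 15
C(6) = 1 + C(5) + C(4) = 1 + 15 + 9 = 25
C(7) = 1 + C(6) + C(5) = 1 + 25 + 15 = 41
n_calls = C(7) = 41

Final answer: 41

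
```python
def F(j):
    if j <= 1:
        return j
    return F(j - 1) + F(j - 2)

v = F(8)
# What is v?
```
Call trace (a repeated sub-call is expanded the first time; later identical calls just restate its return value):
F(j=8)
  F(j=7)
    F(j=6)
      F(j=5)
        F(j=4)
          F(j=3)
            F(j=2)
              F(j=1)
              -> return 1
              F(j=0)
              -> return 0
            -> return 1
            F(j=1)
            -> return 1
          -> return 2
          F(j=2) -> return 1  (same call as traced above)
        -> return 3
        F(j=3) -> return 2  (same call as traced above)
      -> return 5
      F(j=4) -> return 3  (same call as traced above)
    -> return 8
    F(j=5) -> return 5  (same call as traced above)
  -> return 13
  F(j=6) -> return 8  (same call as traced above)
-> return 21

Final answer: 21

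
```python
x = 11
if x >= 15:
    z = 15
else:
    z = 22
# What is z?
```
Trace:
  x=11
  x=11, z=22

Final answer: 22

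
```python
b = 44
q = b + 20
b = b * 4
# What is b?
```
Trace:
  b=44
  b=44, q=64
  b=176, q=64

Final answer: 176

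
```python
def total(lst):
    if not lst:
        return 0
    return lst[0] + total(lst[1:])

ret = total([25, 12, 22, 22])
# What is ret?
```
Call trace:
total(lst=[25, 12, 22, 22])
  total(lst=[12, 22, 22])
    total(lst=[22, 22])
      total(lst=[22])
        total(lst=[])
        -> return 0
      -> return 22
    -> return 44
  -> return 56
-> return 81

Final answer: 81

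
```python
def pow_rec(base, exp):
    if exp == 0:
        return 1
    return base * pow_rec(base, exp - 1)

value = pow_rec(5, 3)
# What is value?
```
Call trace:
pow_rec(base=5, exp=3)
  pow_rec(base=5, exp=2)
    pow_rec(base=5, exp=1)
      pow_rec(base=5, exp=0)
      -> return 1
    -> return 5
  -> return 25
-> return 125

Final answer: 125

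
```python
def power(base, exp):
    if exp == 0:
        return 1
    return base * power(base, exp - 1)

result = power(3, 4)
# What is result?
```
Call trace:
power(base=3, exp=4)
  power(base=3, exp=3)
    power(base=3, exp=2)
      power(base=3, exp=1)
        power(base=3, exp=0)
        -> return 1
      -> return 3
    -> return 9
  -> return 27
-> return 81

Final answer: 81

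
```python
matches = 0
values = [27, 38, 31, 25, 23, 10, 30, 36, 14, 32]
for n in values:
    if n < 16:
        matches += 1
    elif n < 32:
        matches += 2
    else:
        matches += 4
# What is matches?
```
Trace:
  matches=0
  matches=2, n=27
  matches=6, n=38
  matches=8, n=31
  matches=10, n=25
  matches=12, n=23
  matches=13, n=10
  matches=15, n=30
  matches=19, n=36
  matches=20, n=14
  matches=24, n=32

Final answer: 24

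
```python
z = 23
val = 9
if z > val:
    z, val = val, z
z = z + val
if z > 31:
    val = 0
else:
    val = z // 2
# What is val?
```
Trace:
  z=23
  z=23, val=9
  z=9, val=23
  z=32, val=23
  z=32, val=0

Final answer: 0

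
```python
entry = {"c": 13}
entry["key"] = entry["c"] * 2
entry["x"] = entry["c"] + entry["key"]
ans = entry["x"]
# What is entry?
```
Trace:
  entry={'c': 13}
  entry={'c': 13, 'key': 26}
  entry={'c': 13, 'key': 26, 'x': 39}
  entry={'c': 13, 'key': 26, 'x': 39}, ans=39

Final answer: {'c': 13, 'key': 26, 'x': 39}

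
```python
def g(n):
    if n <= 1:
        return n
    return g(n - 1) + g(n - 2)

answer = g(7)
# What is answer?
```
Call trace (a repeated sub-call is expanded the first time; later identical calls just restate its return value):
g(n=7)
  g(n=6)
    g(n=5)
      g(n=4)
        g(n=3)
          g(n=2)
            g(n=1)
            -> return 1
            g(n=0)
            -> return 0
          -> return 1
          g(n=1)
          -> return 1
        -> return 2
        g(n=2) -> return 1  (same call as traced above)
      -> return 3
      g(n=3) -> return 2  (same call as traced above)
    -> return 5
    g(n=4) -> return 3  (same call as traced above)
  -> return 8
  g(n=5) -> return 5  (same call as traced above)
-> return 13

Final answer: 13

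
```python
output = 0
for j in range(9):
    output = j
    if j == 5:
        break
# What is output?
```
Trace:
  output=0
  output=0, j=0
  output=1, j=1
  output=2, j=2
  output=3, j=3
  output=4, j=4
  output=5, j=5

Final answer: 5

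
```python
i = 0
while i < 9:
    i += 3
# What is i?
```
Trace:
  i=0
  i=3
  i=6
  i=9

Final answer: 9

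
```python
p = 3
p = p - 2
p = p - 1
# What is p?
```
Trace:
  p=3
  p=1
  p=0

Final answer: 0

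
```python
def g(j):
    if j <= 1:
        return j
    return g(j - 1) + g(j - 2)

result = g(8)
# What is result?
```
Call trace (a repeated sub-call is expanded the first time; later identical calls just restate its return value):
g(j=8)
  g(j=7)
    g(j=6)
      g(j=5)
        g(j=4)
          g(j=3)
            g(j=2)
              g(j=1)
              -> return 1
              g(j=0)
              -> return 0
            -> return 1
            g(j=1)
            -> return 1
          -> return 2
          g(j=2) -> return 1  (same call as traced above)
        -> return 3
        g(j=3) -> return 2  (same call as traced above)
      -> return 5
      g(j=4) -> return 3  (same call as traced above)
    -> return 8
    g(j=5) -> return 5  (same call as traced above)
  -> return 13
  g(j=6) -> return 8  (same call as traced above)
-> return 21

Final answer: 21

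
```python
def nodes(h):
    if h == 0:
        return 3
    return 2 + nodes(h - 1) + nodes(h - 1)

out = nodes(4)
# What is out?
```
Call trace (a repeated sub-call is expanded the first time; later identical calls just restate its return value):
nodes(h=4)
  nodes(h=3)
    nodes(h=2)
      nodes(h=1)
        nodes(h=0)
        -> return 3
        nodes(h=0)
        -> return 3
      -> return 8
      nodes(h=1) -> return 8  (same call as traced above)
    -> return 18
    nodes(h=2) -> return 18  (same call as traced above)
  -> return 38
  nodes(h=3) -> return 38  (same call as traced above)
-> return 78

Final answer: 78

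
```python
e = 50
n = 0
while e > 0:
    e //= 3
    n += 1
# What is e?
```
Trace:
  e=50
  e=50, n=0
  e=16, n=1
  e=5, n=2
  e=1, n=3
  e=0, n=4

Final answer: 0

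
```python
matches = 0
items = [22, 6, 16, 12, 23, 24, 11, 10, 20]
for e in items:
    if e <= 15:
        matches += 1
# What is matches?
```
Trace:
  matches=0
  matches=0, e=22
  matches=1, e=6
  matches=1, e=16
  matches=2, e=12
  matches=2, e=23
  matches=2, e=24
  matches=3, e=11
  matches=4, e=10
  matches=4, e=20

Final answer: 4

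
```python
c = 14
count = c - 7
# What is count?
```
Trace:
  c=14
  c=14, count=7

Final answer: 7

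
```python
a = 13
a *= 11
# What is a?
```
Trace:
  a=13
  a=143

Final answer: 143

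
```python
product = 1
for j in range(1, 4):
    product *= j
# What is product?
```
Trace:
  product=1
  product=1, j=1
  product=2, j=2
  product=6, j=3

Final answer: 6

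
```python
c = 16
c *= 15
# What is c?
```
Trace:
  c=16
  c=240

Final answer: 240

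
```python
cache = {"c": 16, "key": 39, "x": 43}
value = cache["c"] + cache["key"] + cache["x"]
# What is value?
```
Trace:
  cache={'c': 16, 'key': 39, 'x': 43}
  cache={'c': 16, 'key': 39, 'x': 43}, value=98

Final answer: 98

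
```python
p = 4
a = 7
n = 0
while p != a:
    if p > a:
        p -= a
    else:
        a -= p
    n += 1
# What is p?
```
Trace:
  p=4
  p=4, a=7
  p=4, a=7, n=0
  p=4, a=3, n=1
  p=1, a=3, n=2
  p=1, a=2, n=3
  p=1, a=1, n=4

Final answer: 1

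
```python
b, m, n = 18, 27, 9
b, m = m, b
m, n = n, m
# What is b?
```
Trace:
  b=18, m=27, n=9
  b=27, m=18, n=9
  b=27, m=9, n=18

Final answer: 27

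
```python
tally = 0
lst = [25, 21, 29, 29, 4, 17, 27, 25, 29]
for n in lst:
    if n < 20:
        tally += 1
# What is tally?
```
Trace:
  tally=0
  tally=0, n=25
  tally=0, n=21
  tally=0, n=29
  tally=0, n=29
  tally=1, n=4
  tally=2, n=17
  tally=2, n=27
  tally=2, n=25
  tally=2, n=29

Final answer: 2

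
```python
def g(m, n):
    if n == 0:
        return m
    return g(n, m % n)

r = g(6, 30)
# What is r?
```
Call trace:
g(m=6, n=30)
  g(m=30, n=6)
    g(m=6, n=0)
    -> return 6
  -> return 6
-> return 6

Final answer: 6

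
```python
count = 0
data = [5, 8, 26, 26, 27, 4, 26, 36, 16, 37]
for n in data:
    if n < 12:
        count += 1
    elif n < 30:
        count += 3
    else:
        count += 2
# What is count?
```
Trace:
  count=0
  count=1, n=5
  count=2, n=8
  count=5, n=26
  count=8, n=26
  count=11, n=27
  count=12, n=4
  count=15, n=26
  count=17, n=36
  count=20, n=16
  count=22, n=37

Final answer: 22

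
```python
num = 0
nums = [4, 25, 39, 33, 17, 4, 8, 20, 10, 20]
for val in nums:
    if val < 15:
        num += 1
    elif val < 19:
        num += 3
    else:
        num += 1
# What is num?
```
Trace:
  num=0
  num=1, val=4
  num=2, val=25
  num=3, val=39
  num=4, val=33
  num=7, val=17
  num=8, val=4
  num=9, val=8
  num=10, val=20
  num=11, val=10
  num=12, val=20

Final answer: 12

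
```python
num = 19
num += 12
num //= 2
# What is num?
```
Trace:
  num=19
  num=31
  num=15

Final answer: 15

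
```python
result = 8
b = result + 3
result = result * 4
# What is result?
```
Trace:
  result=8
  result=8, b=11
  result=32, b=11

Final answer: 32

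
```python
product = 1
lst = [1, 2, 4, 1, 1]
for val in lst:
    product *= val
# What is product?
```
Trace:
  product=1
  product=1, val=1
  product=2, val=2
  product=8, val=4
  product=8, val=1
  product=8, val=1

Final answer: 8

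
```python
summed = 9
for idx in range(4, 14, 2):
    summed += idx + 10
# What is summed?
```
Trace:
  summed=9
  summed=23, idx=4
  summed=39, idx=6
  summed=57, idx=8
  summed=77, idx=10
  summed=99, idx=12

Final answer: 99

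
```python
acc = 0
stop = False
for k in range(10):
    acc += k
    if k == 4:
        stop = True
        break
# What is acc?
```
Trace:
  acc=0
  acc=0, stop=False
  acc=0, stop=False, k=0
  acc=1, stop=False, k=1
  acc=3, stop=False, k=2
  acc=6, stop=False, k=3
  acc=10, stop=True, k=4

Final answer: 10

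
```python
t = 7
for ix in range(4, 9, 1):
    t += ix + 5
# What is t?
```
Trace:
  t=7
  t=16, ix=4
  t=26, ix=5
  t=37, ix=6
  t=49, ix=7
  t=62, ix=8

Final answer: 62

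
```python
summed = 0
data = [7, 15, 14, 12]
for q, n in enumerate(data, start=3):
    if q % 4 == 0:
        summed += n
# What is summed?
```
Trace:
  summed=0
  summed=0, q=3, n=7
  summed=15, q=4, n=15
  summed=15, q=5, n=14
  summed=15, q=6, n=12

Final answer: 15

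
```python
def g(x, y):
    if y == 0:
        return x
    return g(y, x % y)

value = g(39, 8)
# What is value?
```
Call trace:
g(x=39, y=8)
  g(x=8, y=7)
    g(x=7, y=1)
      g(x=1, y=0)
      -> return 1
    -> return 1
  -> return 1
-> return 1

Final answer: 1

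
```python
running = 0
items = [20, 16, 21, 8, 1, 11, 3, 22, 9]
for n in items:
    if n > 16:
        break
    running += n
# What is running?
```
Trace:
  running=0
  running=0, n=20

Final answer: 0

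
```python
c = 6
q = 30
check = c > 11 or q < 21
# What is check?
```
Trace:
  c=6
  c=6, q=30
  c=6, q=30, check=False

Final answer: False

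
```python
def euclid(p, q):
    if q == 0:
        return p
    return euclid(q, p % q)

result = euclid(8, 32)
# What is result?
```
Call trace:
euclid(p=8, q=32)
  euclid(p=32, q=8)
    euclid(p=8, q=0)
    -> return 8
  -> return 8
-> return 8

Final answer: 8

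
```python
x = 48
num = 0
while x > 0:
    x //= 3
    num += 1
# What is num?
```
Trace:
  x=48
  x=48, num=0
  x=16, num=1
  x=5, num=2
  x=1, num=3
  x=0, num=4

Final answer: 4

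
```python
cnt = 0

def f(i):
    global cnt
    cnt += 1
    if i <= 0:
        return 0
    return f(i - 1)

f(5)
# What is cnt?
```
Call trace:
f(i=5)
  f(i=4)
    f(i=3)
      f(i=2)
        f(i=1)
          f(i=0)
          -> return 0
        -> return 0
      -> return 0
    -> return 0
  -> return 0
-> return 0

cnt is incremented once per call. f is entered once for each i = 5, 4, 3, 2, 1, 0 (the i <= 0 call returns without recursing), i.e. 5 + 1 calls.
cnt = 6

Final answer: 6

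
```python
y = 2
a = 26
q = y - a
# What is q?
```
Trace:
  y=2
  y=2, a=26
  y=2, a=26, q=-24

Final answer: -24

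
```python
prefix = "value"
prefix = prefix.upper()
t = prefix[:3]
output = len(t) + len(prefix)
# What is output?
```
Trace:
  prefix='value'
  prefix='VALUE'
  prefix='VALUE', t='VAL'
  prefix='VALUE', t='VAL', output=8

Final answer: 8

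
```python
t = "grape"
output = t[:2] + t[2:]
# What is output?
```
Trace:
  t='grape'
  t='grape', output='grape'

Final answer: 'grape'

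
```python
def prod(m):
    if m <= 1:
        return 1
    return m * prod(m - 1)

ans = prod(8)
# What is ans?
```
Call trace:
prod(m=8)
  prod(m=7)
    prod(m=6)
      prod(m=5)
        prod(m=4)
          prod(m=3)
            prod(m=2)
              prod(m=1)
              -> return 1
            -> return 2
          -> return 6
        -> return 24
      -> return 120
    -> return 720
  -> return 5040
-> return 40320

Final answer: 40320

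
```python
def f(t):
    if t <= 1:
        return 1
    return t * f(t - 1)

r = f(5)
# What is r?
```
Call trace:
f(t=5)
  f(t=4)
    f(t=3)
      f(t=2)
        f(t=1)
        -> return 1
      -> return 2
    -> return 6
  -> return 24
-> return 120

Final answer: 120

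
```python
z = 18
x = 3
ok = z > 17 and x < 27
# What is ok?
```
Trace:
  z=18
  z=18, x=3
  z=18, x=3, ok=True

Final answer: True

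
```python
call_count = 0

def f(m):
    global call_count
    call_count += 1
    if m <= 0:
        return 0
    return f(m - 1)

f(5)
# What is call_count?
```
Call trace:
f(m=5)
  f(m=4)
    f(m=3)
      f(m=2)
        f(m=1)
          f(m=0)
          -> return 0
        -> return 0
      -> return 0
    -> return 0
  -> return 0
-> return 0

call_count is incremented once per call. f is entered once for each m = 5, 4, 3, 2, 1, 0 (the m <= 0 call returns without recursing), i.e. 5 + 1 calls.
call_count = 6

Final answer: 6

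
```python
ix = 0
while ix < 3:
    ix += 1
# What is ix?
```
Trace:
  ix=0
  ix=1
  ix=2
  ix=3

Final answer: 3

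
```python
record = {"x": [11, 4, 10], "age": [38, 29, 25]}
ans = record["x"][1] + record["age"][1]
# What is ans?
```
Trace:
  record={'x': [11, 4, 10], 'age': [38, 29, 25]}
  record={'x': [11, 4, 10], 'age': [38, 29, 25]}, ans=33

Final answer: 33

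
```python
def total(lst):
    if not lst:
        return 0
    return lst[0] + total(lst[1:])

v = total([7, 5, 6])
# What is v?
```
Call trace:
total(lst=[7, 5, 6])
  total(lst=[5, 6])
    total(lst=[6])
      total(lst=[])
      -> return 0
    -> return 6
  -> return 11
-> return 18

Final answer: 18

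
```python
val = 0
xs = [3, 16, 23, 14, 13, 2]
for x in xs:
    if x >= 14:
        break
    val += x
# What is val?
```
Trace:
  val=0
  val=3, x=3
  val=3, x=16

Final answer: 3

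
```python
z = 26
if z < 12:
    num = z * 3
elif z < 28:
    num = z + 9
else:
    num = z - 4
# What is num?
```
Trace:
  z=26
  z=26, num=35

Final answer: 35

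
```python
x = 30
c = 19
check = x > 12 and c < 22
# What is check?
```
Trace:
  x=30
  x=30, c=19
  x=30, c=19, check=True

Final answer: True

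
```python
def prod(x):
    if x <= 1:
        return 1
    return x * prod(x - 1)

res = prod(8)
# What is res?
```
Call trace:
prod(x=8)
  prod(x=7)
    prod(x=6)
      prod(x=5)
        prod(x=4)
          prod(x=3)
            prod(x=2)
              prod(x=1)
              -> return 1
            -> return 2
          -> return 6
        -> return 24
      -> return 120
    -> return 720
  -> return 5040
-> return 40320

Final answer: 40320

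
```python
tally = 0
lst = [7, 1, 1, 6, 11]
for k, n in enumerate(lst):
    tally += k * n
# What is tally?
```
Trace:
  tally=0
  tally=0, k=0, n=7
  tally=1, k=1, n=1
  tally=3, k=2, n=1
  tally=21, k=3, n=6
  tally=65, k=4, n=11

Final answer: 65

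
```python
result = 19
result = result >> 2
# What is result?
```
Trace:
  result=19
  result=4

Final answer: 4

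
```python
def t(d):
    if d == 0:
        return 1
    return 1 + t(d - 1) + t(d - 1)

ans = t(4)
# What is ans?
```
Call trace (a repeated sub-call is expanded the first time; later identical calls just restate its return value):
t(d=4)
  t(d=3)
    t(d=2)
      t(d=1)
        t(d=0)
        -> return 1
        t(d=0)
        -> return 1
      -> return 3
      t(d=1) -> return 3  (same call as traced above)
    -> return 7
    t(d=2) -> return 7  (same call as traced above)
  -> return 15
  t(d=3) -> return 15  (same call as traced above)
-> return 31

Final answer: 31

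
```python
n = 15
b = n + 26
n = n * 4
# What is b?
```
Trace:
  n=15
  n=15, b=41
  n=60, b=41

Final answer: 41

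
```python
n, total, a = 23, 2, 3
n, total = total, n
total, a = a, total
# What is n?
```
Trace:
  n=23, total=2, a=3
  n=2, total=23, a=3
  n=2, total=3, a=23

Final answer: 2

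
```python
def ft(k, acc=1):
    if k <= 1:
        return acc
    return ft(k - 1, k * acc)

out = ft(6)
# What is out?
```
Call trace:
ft(k=6, acc=1)
  ft(k=5, acc=6)
    ft(k=4, acc=30)
      ft(k=3, acc=120)
        ft(k=2, acc=360)
          ft(k=1, acc=720)
          -> return 720
        -> return 720
      -> return 720
    -> return 720
  -> return 720
-> return 720

Final answer: 720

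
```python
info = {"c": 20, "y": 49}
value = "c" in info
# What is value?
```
Trace:
  info={'c': 20, 'y': 49}
  info={'c': 20, 'y': 49}, value=True

Final answer: True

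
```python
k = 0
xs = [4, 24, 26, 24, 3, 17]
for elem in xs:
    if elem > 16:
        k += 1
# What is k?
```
Trace:
  k=0
  k=0, elem=4
  k=1, elem=24
  k=2, elem=26
  k=3, elem=24
  k=3, elem=3
  k=4, elem=17

Final answer: 4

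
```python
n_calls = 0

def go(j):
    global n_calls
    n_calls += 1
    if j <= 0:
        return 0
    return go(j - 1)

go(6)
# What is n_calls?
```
Call trace:
go(j=6)
  go(j=5)
    go(j=4)
      go(j=3)
        go(j=2)
          go(j=1)
            go(j=0)
            -> return 0
          -> return 0
        -> return 0
      -> return 0
    -> return 0
  -> return 0
-> return 0

n_calls is incremented once per call. go is entered once for each j = 6, 5, 4, 3, 2, 1, 0 (the j <= 0 call returns without recursing), i.e. 6 + 1 calls.
n_calls = 7

Final answer: 7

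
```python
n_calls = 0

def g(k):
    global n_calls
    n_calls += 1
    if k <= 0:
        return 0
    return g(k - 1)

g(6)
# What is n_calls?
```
Call trace:
g(k=6)
  g(k=5)
    g(k=4)
      g(k=3)
        g(k=2)
          g(k=1)
            g(k=0)
            -> return 0
          -> return 0
        -> return 0
      -> return 0
    -> return 0
  -> return 0
-> return 0

n_calls is incremented once per call. g is entered once for each k = 6, 5, 4, 3, 2, 1, 0 (the k <= 0 call returns without recursing), i.e. 6 + 1 calls.
n_calls = 7

Final answer: 7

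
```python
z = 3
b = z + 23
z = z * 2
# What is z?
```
Trace:
  z=3
  z=3, b=26
  z=6, b=26

Final answer: 6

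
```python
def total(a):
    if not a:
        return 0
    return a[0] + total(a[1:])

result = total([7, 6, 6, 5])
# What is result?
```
Call trace:
total(a=[7, 6, 6, 5])
  total(a=[6, 6, 5])
    total(a=[6, 5])
      total(a=[5])
        total(a=[])
        -> return 0
      -> return 5
    -> return 11
  -> return 17
-> return 24

Final answer: 24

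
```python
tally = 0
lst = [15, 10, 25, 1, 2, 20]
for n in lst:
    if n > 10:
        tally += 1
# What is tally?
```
Trace:
  tally=0
  tally=1, n=15
  tally=1, n=10
  tally=2, n=25
  tally=2, n=1
  tally=2, n=2
  tally=3, n=20

Final answer: 3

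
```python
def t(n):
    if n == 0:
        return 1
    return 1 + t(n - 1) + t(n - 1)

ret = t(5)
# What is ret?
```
Call trace (a repeated sub-call is expanded the first time; later identical calls just restate its return value):
t(n=5)
  t(n=4)
    t(n=3)
      t(n=2)
        t(n=1)
          t(n=0)
          -> return 1
          t(n=0)
          -> return 1
        -> return 3
        t(n=1) -> return 3  (same call as traced above)
      -> return 7
      t(n=2) -> return 7  (same call as traced above)
    -> return 15
    t(n=3) -> return 15  (same call as traced above)
  -> return 31
  t(n=4) -> return 31  (same call as traced above)
-> return 63

Final answer: 63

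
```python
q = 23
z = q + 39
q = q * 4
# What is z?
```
Trace:
  q=23
  q=23, z=62
  q=92, z=62

Final answer: 62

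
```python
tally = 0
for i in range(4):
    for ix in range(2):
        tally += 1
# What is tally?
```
Trace:
  tally=0
  tally=1, i=0, ix=0
  tally=2, i=0, ix=1
  tally=3, i=1, ix=0
  tally=4, i=1, ix=1
  tally=5, i=2, ix=0
  tally=6, i=2, ix=1
  tally=7, i=3, ix=0
  tally=8, i=3, ix=1

Final answer: 8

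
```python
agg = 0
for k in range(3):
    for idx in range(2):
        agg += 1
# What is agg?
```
Trace:
  agg=0
  agg=1, k=0, idx=0
  agg=2, k=0, idx=1
  agg=3, k=1, idx=0
  agg=4, k=1, idx=1
  agg=5, k=2, idx=0
  agg=6, k=2, idx=1

Final answer: 6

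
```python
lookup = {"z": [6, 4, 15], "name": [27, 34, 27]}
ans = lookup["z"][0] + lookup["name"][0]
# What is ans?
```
Trace:
  lookup={'z': [6, 4, 15], 'name': [27, 34, 27]}
  lookup={'z': [6, 4, 15], 'name': [27, 34, 27]}, ans=33

Final answer: 33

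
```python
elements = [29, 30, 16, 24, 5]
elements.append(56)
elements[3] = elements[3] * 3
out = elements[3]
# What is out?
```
Trace:
  elements=[29, 30, 16, 24, 5]
  elements=[29, 30, 16, 24, 5, 56]
  elements=[29, 30, 16, 72, 5, 56]
  elements=[29, 30, 16, 72, 5, 56], out=72

Final answer: 72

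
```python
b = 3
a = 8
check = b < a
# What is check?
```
Trace:
  b=3
  b=3, a=8
  b=3, a=8, check=True

Final answer: True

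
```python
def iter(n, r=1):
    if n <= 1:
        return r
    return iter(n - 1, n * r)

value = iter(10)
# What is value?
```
Call trace:
iter(n=10, r=1)
  iter(n=9, r=10)
    iter(n=8, r=90)
      iter(n=7, r=720)
        iter(n=6, r=5040)
          iter(n=5, r=30240)
            iter(n=4, r=151200)
              iter(n=3, r=604800)
                iter(n=2, r=1814400)
                  iter(n=1, r=3628800)
                  -> return 3628800
                -> return 3628800
              -> return 3628800
            -> return 3628800
          -> return 3628800
        -> return 3628800
      -> return 3628800
    -> return 3628800
  -> return 3628800
-> return 3628800

Final answer: 3628800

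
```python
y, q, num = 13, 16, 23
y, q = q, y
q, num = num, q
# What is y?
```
Trace:
  y=13, q=16, num=23
  y=16, q=13, num=23
  y=16, q=23, num=13

Final answer: 16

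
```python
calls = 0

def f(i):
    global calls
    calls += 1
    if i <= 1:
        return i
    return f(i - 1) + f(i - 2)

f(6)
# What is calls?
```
Call trace (a repeated sub-call is expanded the first time; later identical calls just restate its return value):
f(i=6)
  f(i=5)
    f(i=4)
      f(i=3)
        f(i=2)
          f(i=1)
          -> return 1
          f(i=0)
          -> return 0
        -> return 1
        f(i=1)
        -> return 1
      -> return 2
      f(i=2) -> return 1  (same call as traced above)
    -> return 3
    f(i=3) -> return 2  (same call as traced above)
  -> return 5
  f(i=4) -> return 3  (same call as traced above)
-> return 8

calls is incremented once per call, so count the calls in each subtree. Let C(i) = number of calls made by f(i).
C(0) = C(1) = 1 (base case, no recursion); C(i) = 1 + C(i - 1) + C(i - 2) otherwise.
C(2) = 1 + C(1) + C(0) = 1 + 1 + 1 = 3
C(3) = 1 + C(2) + C(1) = 1 + 3 + 1 = 5
C(4) = 1 + C(3) + C(2) = 1 + 5 + 3 = 9
C(5) = 1 + C(4) + C(3) = 1 + 9 + 5 = 15
C(6) = 1 + C(5) + C(4) = 1 + 15 + 9 = 25
calls = C(6) = 25

Final answer: 25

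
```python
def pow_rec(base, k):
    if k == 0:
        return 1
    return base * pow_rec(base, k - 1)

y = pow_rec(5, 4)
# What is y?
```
Call trace:
pow_rec(base=5, k=4)
  pow_rec(base=5, k=3)
    pow_rec(base=5, k=2)
      pow_rec(base=5, k=1)
        pow_rec(base=5, k=0)
        -> return 1
      -> return 5
    -> return 25
  -> return 125
-> return 625

Final answer: 625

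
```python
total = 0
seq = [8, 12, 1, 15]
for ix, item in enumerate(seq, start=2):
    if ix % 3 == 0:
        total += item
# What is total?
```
Trace:
  total=0
  total=0, ix=2, item=8
  total=12, ix=3, item=12
  total=12, ix=4, item=1
  total=12, ix=5, item=15

Final answer: 12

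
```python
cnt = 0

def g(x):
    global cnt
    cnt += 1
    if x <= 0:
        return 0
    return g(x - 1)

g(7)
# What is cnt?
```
Call trace:
g(x=7)
  g(x=6)
    g(x=5)
      g(x=4)
        g(x=3)
          g(x=2)
            g(x=1)
              g(x=0)
              -> return 0
            -> return 0
          -> return 0
        -> return 0
      -> return 0
    -> return 0
  -> return 0
-> return 0

cnt is incremented once per call. g is entered once for each x = 7, 6, 5, 4, 3, 2, 1, 0 (the x <= 0 call returns without recursing), i.e. 7 + 1 calls.
cnt = 8

Final answer: 8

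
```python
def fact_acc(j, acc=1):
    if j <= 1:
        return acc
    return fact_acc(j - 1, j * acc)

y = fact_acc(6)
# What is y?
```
Call trace:
fact_acc(j=6, acc=1)
  fact_acc(j=5, acc=6)
    fact_acc(j=4, acc=30)
      fact_acc(j=3, acc=120)
        fact_acc(j=2, acc=360)
          fact_acc(j=1, acc=720)
          -> return 720
        -> return 720
      -> return 720
    -> return 720
  -> return 720
-> return 720

Final answer: 720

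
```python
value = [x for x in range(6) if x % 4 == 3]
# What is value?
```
Trace:
  x=0
  x=1
  x=2
  x=3
  x=4
  x=5
  value=[3]

Final answer: [3]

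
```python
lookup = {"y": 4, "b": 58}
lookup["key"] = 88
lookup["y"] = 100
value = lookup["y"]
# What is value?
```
Trace:
  lookup={'y': 4, 'b': 58}
  lookup={'y': 4, 'b': 58, 'key': 88}
  lookup={'y': 100, 'b': 58, 'key': 88}
  lookup={'y': 100, 'b': 58, 'key': 88}, value=100

Final answer: 100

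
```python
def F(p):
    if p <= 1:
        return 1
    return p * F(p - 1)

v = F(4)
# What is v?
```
Call trace:
F(p=4)
  F(p=3)
    F(p=2)
      F(p=1)
      -> return 1
    -> return 2
  -> return 6
-> return 24

Final answer: 24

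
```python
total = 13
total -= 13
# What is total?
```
Trace:
  total=13
  total=0

Final answer: 0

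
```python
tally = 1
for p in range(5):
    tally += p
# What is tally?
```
Trace:
  tally=1
  tally=1, p=0
  tally=2, p=1
  tally=4, p=2
  tally=7, p=3
  tally=11, p=4

Final answer: 11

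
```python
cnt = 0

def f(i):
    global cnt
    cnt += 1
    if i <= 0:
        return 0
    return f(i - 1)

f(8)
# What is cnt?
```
Call trace:
f(i=8)
  f(i=7)
    f(i=6)
      f(i=5)
        f(i=4)
          f(i=3)
            f(i=2)
              f(i=1)
                f(i=0)
                -> return 0
              -> return 0
            -> return 0
          -> return 0
        -> return 0
      -> return 0
    -> return 0
  -> return 0
-> return 0

cnt is incremented once per call. f is entered once for each i = 8, 7, 6, 5, 4, 3, 2, 1, 0 (the i <= 0 call returns without recursing), i.e. 8 + 1 calls.
cnt = 9

Final answer: 9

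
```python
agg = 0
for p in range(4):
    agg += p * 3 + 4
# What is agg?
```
Trace:
  agg=0
  agg=4, p=0
  agg=11, p=1
  agg=21, p=2
  agg=34, p=3

Final answer: 34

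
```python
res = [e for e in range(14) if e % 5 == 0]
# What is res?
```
Trace:
  e=0
  e=1
  e=2
  e=3
  e=4
  e=5
  e=6
  e=7
  e=8
  e=9
  e=10
  e=11
  e=12
  e=13
  res=[0, 5, 10]

Final answer: [0, 5, 10]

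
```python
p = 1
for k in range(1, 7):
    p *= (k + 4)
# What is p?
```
Trace:
  p=1
  p=5, k=1
  p=30, k=2
  p=210, k=3
  p=1680, k=4
  p=15120, k=5
  p=151200, k=6

Final answer: 151200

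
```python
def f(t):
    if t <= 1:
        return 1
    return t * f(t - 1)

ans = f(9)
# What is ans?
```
Call trace:
f(t=9)
  f(t=8)
    f(t=7)
      f(t=6)
        f(t=5)
          f(t=4)
            f(t=3)
              f(t=2)
                f(t=1)
                -> return 1
              -> return 2
            -> return 6
          -> return 24
        -> return 120
      -> return 720
    -> return 5040
  -> return 40320
-> return 362880

Final answer: 362880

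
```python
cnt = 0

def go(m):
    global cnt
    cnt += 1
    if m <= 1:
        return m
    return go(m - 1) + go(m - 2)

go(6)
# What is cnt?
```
Call trace (a repeated sub-call is expanded the first time; later identical calls just restate its return value):
go(m=6)
  go(m=5)
    go(m=4)
      go(m=3)
        go(m=2)
          go(m=1)
          -> return 1
          go(m=0)
          -> return 0
        -> return 1
        go(m=1)
        -> return 1
      -> return 2
      go(m=2) -> return 1  (same call as traced above)
    -> return 3
    go(m=3) -> return 2  (same call as traced above)
  -> return 5
  go(m=4) -> return 3  (same call as traced above)
-> return 8

cnt is incremented once per call, so count the calls in each subtree. Let C(m) = number of calls made by go(m).
C(0) = C(1) = 1 (base case, no recursion); C(m) = 1 + C(m - 1) + C(m - 2) otherwise.
C(2) = 1 + C(1) + C(0) = 1 + 1 + 1 = 3
C(3) = 1 + C(2) + C(1) = 1 + 3 + 1 = 5
C(4) = 1 + C(3) + C(2) = 1 + 5 + 3 = 9
C(5) = 1 + C(4) + C(3) = 1 + 9 + 5 = 15
C(6) = 1 + C(5) + C(4) = 1 + 15 + 9 = 25
cnt = C(6) = 25

Final answer: 25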